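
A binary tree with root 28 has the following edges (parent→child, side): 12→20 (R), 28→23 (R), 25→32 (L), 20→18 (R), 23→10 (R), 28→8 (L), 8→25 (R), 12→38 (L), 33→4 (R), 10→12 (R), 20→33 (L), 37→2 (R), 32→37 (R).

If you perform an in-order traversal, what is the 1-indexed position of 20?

13

In-order visits the left subtree, then the node, then the right subtree.
At 28: go left to 8.
  At 8: no left child.
  Visit 8.
  At 8: go right to 25.
    At 25: go left to 32.
      At 32: no left child.
      Visit 32.
      At 32: go right to 37.
        At 37: no left child.
        Visit 37.
        At 37: go right to 2.
          2 is a leaf — visit 2.
    Visit 25.
    At 25: no right child.
Visit 28.
At 28: go right to 23.
  At 23: no left child.
  Visit 23.
  At 23: go right to 10.
    At 10: no left child.
    Visit 10.
    At 10: go right to 12.
      At 12: go left to 38.
        38 is a leaf — visit 38.
      Visit 12.
      At 12: go right to 20.
        At 20: go left to 33.
          At 33: no left child.
          Visit 33.
          At 33: go right to 4.
            4 is a leaf — visit 4.
        Visit 20.
        At 20: go right to 18.
          18 is a leaf — visit 18.
Full in-order sequence: 8, 32, 37, 2, 25, 28, 23, 10, 38, 12, 33, 4, 20, 18.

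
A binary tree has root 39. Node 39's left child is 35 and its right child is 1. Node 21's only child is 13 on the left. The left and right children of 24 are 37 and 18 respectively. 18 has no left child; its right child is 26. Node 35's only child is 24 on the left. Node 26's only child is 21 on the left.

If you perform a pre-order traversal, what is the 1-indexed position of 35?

Pre-order visits the node, then its left subtree, then its right subtree.
Visit 39.
At 39: go left to 35.
  Visit 35.
  At 35: go left to 24.
    Visit 24.
    At 24: go left to 37.
      37 is a leaf — visit 37.
    At 24: go right to 18.
      Visit 18.
      At 18: no left child.
      At 18: go right to 26.
        Visit 26.
        At 26: go left to 21.
          Visit 21.
          At 21: go left to 13.
            13 is a leaf — visit 13.
          At 21: no right child.
        At 26: no right child.
  At 35: no right child.
At 39: go right to 1.
  1 is a leaf — visit 1.
Full pre-order sequence: 39, 35, 24, 37, 18, 26, 21, 13, 1.

2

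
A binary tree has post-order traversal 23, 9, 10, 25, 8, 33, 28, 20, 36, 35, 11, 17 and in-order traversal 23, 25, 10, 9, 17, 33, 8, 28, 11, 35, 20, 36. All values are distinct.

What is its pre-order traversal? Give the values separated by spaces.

The last element of post-order is the root; it splits in-order into left and right subtrees.
Root 17: left subtree has 4 nodes {23, 25, 10, 9}, right has 7 {33, 8, 28, 11, 35, 20, 36}.
  Root 25: left subtree has 1 node {23}, right has 2 {10, 9}.
    Root 10: left subtree has 0 nodes { }, right has 1 {9}.
  Root 11: left subtree has 3 nodes {33, 8, 28}, right has 3 {35, 20, 36}.
    Root 28: left subtree has 2 nodes {33, 8}, right has 0 { }.
      Root 33: left subtree has 0 nodes { }, right has 1 {8}.
    Root 35: left subtree has 0 nodes { }, right has 2 {20, 36}.
      Root 36: left subtree has 1 node {20}, right has 0 { }.

17 25 23 10 9 11 28 33 8 35 36 20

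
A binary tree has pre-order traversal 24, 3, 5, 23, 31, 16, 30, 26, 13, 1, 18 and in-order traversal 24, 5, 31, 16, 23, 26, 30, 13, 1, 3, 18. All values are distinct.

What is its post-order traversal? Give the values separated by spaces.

The first element of pre-order is the root; it splits in-order into left and right subtrees.
Root 24: left subtree has 0 nodes { }, right has 10 {5, 31, 16, 23, 26, 30, 13, 1, 3, 18}.
  Root 3: left subtree has 8 nodes {5, 31, 16, 23, 26, 30, 13, 1}, right has 1 {18}.
    Root 5: left subtree has 0 nodes { }, right has 7 {31, 16, 23, 26, 30, 13, 1}.
      Root 23: left subtree has 2 nodes {31, 16}, right has 4 {26, 30, 13, 1}.
        Root 31: left subtree has 0 nodes { }, right has 1 {16}.
        Root 30: left subtree has 1 node {26}, right has 2 {13, 1}.
          Root 13: left subtree has 0 nodes { }, right has 1 {1}.

16 31 26 1 13 30 23 5 18 3 24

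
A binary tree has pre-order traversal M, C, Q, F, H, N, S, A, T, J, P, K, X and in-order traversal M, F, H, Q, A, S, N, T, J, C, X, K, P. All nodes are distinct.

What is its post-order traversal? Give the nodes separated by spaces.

The first element of pre-order is the root; it splits in-order into left and right subtrees.
Root M: left subtree has 0 nodes { }, right has 12 {F, H, Q, A, S, N, T, J, C, X, K, P}.
  Root C: left subtree has 8 nodes {F, H, Q, A, S, N, T, J}, right has 3 {X, K, P}.
    Root Q: left subtree has 2 nodes {F, H}, right has 5 {A, S, N, T, J}.
      Root F: left subtree has 0 nodes { }, right has 1 {H}.
      Root N: left subtree has 2 nodes {A, S}, right has 2 {T, J}.
        Root S: left subtree has 1 node {A}, right has 0 { }.
        Root T: left subtree has 0 nodes { }, right has 1 {J}.
    Root P: left subtree has 2 nodes {X, K}, right has 0 { }.
      Root K: left subtree has 1 node {X}, right has 0 { }.

H F A S J T N Q X K P C M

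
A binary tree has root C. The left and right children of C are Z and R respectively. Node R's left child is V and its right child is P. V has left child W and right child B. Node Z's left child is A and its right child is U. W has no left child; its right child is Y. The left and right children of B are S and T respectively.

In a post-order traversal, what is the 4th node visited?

Post-order visits the left subtree, then the right subtree, then the node.
At C: go left to Z.
  At Z: go left to A.
    A is a leaf — visit A.
  At Z: go right to U.
    U is a leaf — visit U.
  Visit Z.
At C: go right to R.
  At R: go left to V.
    At V: go left to W.
      At W: no left child.
      At W: go right to Y.
        Y is a leaf — visit Y.
      Visit W.
    At V: go right to B.
      At B: go left to S.
        S is a leaf — visit S.
      At B: go right to T.
        T is a leaf — visit T.
      Visit B.
    Visit V.
  At R: go right to P.
    P is a leaf — visit P.
  Visit R.
Visit C.
Full post-order sequence: A, U, Z, Y, W, S, T, B, V, P, R, C.

Y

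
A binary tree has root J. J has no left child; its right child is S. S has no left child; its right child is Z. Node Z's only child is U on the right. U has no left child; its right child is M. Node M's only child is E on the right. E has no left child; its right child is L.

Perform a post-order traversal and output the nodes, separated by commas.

Post-order visits the left subtree, then the right subtree, then the node.
At J: no left child.
At J: go right to S.
  At S: no left child.
  At S: go right to Z.
    At Z: no left child.
    At Z: go right to U.
      At U: no left child.
      At U: go right to M.
        At M: no left child.
        At M: go right to E.
          At E: no left child.
          At E: go right to L.
            L is a leaf — visit L.
          Visit E.
        Visit M.
      Visit U.
    Visit Z.
  Visit S.
Visit J.

L, E, M, U, Z, S, J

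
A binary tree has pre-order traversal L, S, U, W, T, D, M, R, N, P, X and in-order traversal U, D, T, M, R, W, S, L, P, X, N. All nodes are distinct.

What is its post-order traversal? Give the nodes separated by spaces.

The first element of pre-order is the root; it splits in-order into left and right subtrees.
Root L: left subtree has 7 nodes {U, D, T, M, R, W, S}, right has 3 {P, X, N}.
  Root S: left subtree has 6 nodes {U, D, T, M, R, W}, right has 0 { }.
    Root U: left subtree has 0 nodes { }, right has 5 {D, T, M, R, W}.
      Root W: left subtree has 4 nodes {D, T, M, R}, right has 0 { }.
        Root T: left subtree has 1 node {D}, right has 2 {M, R}.
          Root M: left subtree has 0 nodes { }, right has 1 {R}.
  Root N: left subtree has 2 nodes {P, X}, right has 0 { }.
    Root P: left subtree has 0 nodes { }, right has 1 {X}.

D R M T W U S X P N L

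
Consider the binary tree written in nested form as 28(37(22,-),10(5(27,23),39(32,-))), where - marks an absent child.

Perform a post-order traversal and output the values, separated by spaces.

Post-order visits the left subtree, then the right subtree, then the node.
At 28: go left to 37.
  At 37: go left to 22.
    22 is a leaf — visit 22.
  At 37: no right child.
  Visit 37.
At 28: go right to 10.
  At 10: go left to 5.
    At 5: go left to 27.
      27 is a leaf — visit 27.
    At 5: go right to 23.
      23 is a leaf — visit 23.
    Visit 5.
  At 10: go right to 39.
    At 39: go left to 32.
      32 is a leaf — visit 32.
    At 39: no right child.
    Visit 39.
  Visit 10.
Visit 28.

22 37 27 23 5 32 39 10 28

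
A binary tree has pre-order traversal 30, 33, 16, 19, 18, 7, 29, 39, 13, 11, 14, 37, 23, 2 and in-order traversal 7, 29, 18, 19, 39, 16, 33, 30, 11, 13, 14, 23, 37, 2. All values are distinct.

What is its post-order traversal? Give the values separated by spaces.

29 7 18 39 19 16 33 11 23 2 37 14 13 30

The first element of pre-order is the root; it splits in-order into left and right subtrees.
Root 30: left subtree has 7 nodes {7, 29, 18, 19, 39, 16, 33}, right has 6 {11, 13, 14, 23, 37, 2}.
  Root 33: left subtree has 6 nodes {7, 29, 18, 19, 39, 16}, right has 0 { }.
    Root 16: left subtree has 5 nodes {7, 29, 18, 19, 39}, right has 0 { }.
      Root 19: left subtree has 3 nodes {7, 29, 18}, right has 1 {39}.
        Root 18: left subtree has 2 nodes {7, 29}, right has 0 { }.
          Root 7: left subtree has 0 nodes { }, right has 1 {29}.
  Root 13: left subtree has 1 node {11}, right has 4 {14, 23, 37, 2}.
    Root 14: left subtree has 0 nodes { }, right has 3 {23, 37, 2}.
      Root 37: left subtree has 1 node {23}, right has 1 {2}.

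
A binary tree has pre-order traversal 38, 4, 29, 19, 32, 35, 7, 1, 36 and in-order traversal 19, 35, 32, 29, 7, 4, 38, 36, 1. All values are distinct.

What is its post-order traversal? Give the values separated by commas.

The first element of pre-order is the root; it splits in-order into left and right subtrees.
Root 38: left subtree has 6 nodes {19, 35, 32, 29, 7, 4}, right has 2 {36, 1}.
  Root 4: left subtree has 5 nodes {19, 35, 32, 29, 7}, right has 0 { }.
    Root 29: left subtree has 3 nodes {19, 35, 32}, right has 1 {7}.
      Root 19: left subtree has 0 nodes { }, right has 2 {35, 32}.
        Root 32: left subtree has 1 node {35}, right has 0 { }.
  Root 1: left subtree has 1 node {36}, right has 0 { }.

35, 32, 19, 7, 29, 4, 36, 1, 38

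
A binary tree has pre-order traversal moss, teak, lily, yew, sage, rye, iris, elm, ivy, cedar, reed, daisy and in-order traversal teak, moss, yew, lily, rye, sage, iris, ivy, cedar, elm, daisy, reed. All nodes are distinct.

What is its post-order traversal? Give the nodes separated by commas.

The first element of pre-order is the root; it splits in-order into left and right subtrees.
Root moss: left subtree has 1 node {teak}, right has 10 {yew, lily, rye, sage, iris, ivy, cedar, elm, daisy, reed}.
  Root lily: left subtree has 1 node {yew}, right has 8 {rye, sage, iris, ivy, cedar, elm, daisy, reed}.
    Root sage: left subtree has 1 node {rye}, right has 6 {iris, ivy, cedar, elm, daisy, reed}.
      Root iris: left subtree has 0 nodes { }, right has 5 {ivy, cedar, elm, daisy, reed}.
        Root elm: left subtree has 2 nodes {ivy, cedar}, right has 2 {daisy, reed}.
          Root ivy: left subtree has 0 nodes { }, right has 1 {cedar}.
          Root reed: left subtree has 1 node {daisy}, right has 0 { }.

teak, yew, rye, cedar, ivy, daisy, reed, elm, iris, sage, lily, moss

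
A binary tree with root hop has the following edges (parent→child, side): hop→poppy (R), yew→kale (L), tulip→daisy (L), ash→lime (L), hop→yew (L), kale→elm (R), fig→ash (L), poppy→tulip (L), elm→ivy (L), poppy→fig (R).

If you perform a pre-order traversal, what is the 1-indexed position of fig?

Pre-order visits the node, then its left subtree, then its right subtree.
Visit hop.
At hop: go left to yew.
  Visit yew.
  At yew: go left to kale.
    Visit kale.
    At kale: no left child.
    At kale: go right to elm.
      Visit elm.
      At elm: go left to ivy.
        ivy is a leaf — visit ivy.
      At elm: no right child.
  At yew: no right child.
At hop: go right to poppy.
  Visit poppy.
  At poppy: go left to tulip.
    Visit tulip.
    At tulip: go left to daisy.
      daisy is a leaf — visit daisy.
    At tulip: no right child.
  At poppy: go right to fig.
    Visit fig.
    At fig: go left to ash.
      Visit ash.
      At ash: go left to lime.
        lime is a leaf — visit lime.
      At ash: no right child.
    At fig: no right child.
Full pre-order sequence: hop, yew, kale, elm, ivy, poppy, tulip, daisy, fig, ash, lime.

9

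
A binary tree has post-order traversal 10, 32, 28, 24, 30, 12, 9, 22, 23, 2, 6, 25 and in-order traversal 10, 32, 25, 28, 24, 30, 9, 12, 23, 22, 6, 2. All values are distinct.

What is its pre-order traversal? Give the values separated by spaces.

25 32 10 6 23 9 30 24 28 12 22 2

The last element of post-order is the root; it splits in-order into left and right subtrees.
Root 25: left subtree has 2 nodes {10, 32}, right has 9 {28, 24, 30, 9, 12, 23, 22, 6, 2}.
  Root 32: left subtree has 1 node {10}, right has 0 { }.
  Root 6: left subtree has 7 nodes {28, 24, 30, 9, 12, 23, 22}, right has 1 {2}.
    Root 23: left subtree has 5 nodes {28, 24, 30, 9, 12}, right has 1 {22}.
      Root 9: left subtree has 3 nodes {28, 24, 30}, right has 1 {12}.
        Root 30: left subtree has 2 nodes {28, 24}, right has 0 { }.
          Root 24: left subtree has 1 node {28}, right has 0 { }.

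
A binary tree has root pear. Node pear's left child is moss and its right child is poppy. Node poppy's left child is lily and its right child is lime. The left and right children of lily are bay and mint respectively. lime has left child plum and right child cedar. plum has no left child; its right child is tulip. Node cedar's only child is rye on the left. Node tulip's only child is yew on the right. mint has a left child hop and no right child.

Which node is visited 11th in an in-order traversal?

lime

In-order visits the left subtree, then the node, then the right subtree.
At pear: go left to moss.
  moss is a leaf — visit moss.
Visit pear.
At pear: go right to poppy.
  At poppy: go left to lily.
    At lily: go left to bay.
      bay is a leaf — visit bay.
    Visit lily.
    At lily: go right to mint.
      At mint: go left to hop.
        hop is a leaf — visit hop.
      Visit mint.
      At mint: no right child.
  Visit poppy.
  At poppy: go right to lime.
    At lime: go left to plum.
      At plum: no left child.
      Visit plum.
      At plum: go right to tulip.
        At tulip: no left child.
        Visit tulip.
        At tulip: go right to yew.
          yew is a leaf — visit yew.
    Visit lime.
    At lime: go right to cedar.
      At cedar: go left to rye.
        rye is a leaf — visit rye.
      Visit cedar.
      At cedar: no right child.
Full in-order sequence: moss, pear, bay, lily, hop, mint, poppy, plum, tulip, yew, lime, rye, cedar.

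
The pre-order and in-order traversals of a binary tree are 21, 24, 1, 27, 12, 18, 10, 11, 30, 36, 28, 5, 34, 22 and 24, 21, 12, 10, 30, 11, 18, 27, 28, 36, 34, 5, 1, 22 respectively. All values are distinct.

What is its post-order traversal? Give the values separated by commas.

The first element of pre-order is the root; it splits in-order into left and right subtrees.
Root 21: left subtree has 1 node {24}, right has 12 {12, 10, 30, 11, 18, 27, 28, 36, 34, 5, 1, 22}.
  Root 1: left subtree has 10 nodes {12, 10, 30, 11, 18, 27, 28, 36, 34, 5}, right has 1 {22}.
    Root 27: left subtree has 5 nodes {12, 10, 30, 11, 18}, right has 4 {28, 36, 34, 5}.
      Root 12: left subtree has 0 nodes { }, right has 4 {10, 30, 11, 18}.
        Root 18: left subtree has 3 nodes {10, 30, 11}, right has 0 { }.
          Root 10: left subtree has 0 nodes { }, right has 2 {30, 11}.
            Root 11: left subtree has 1 node {30}, right has 0 { }.
      Root 36: left subtree has 1 node {28}, right has 2 {34, 5}.
        Root 5: left subtree has 1 node {34}, right has 0 { }.

24, 30, 11, 10, 18, 12, 28, 34, 5, 36, 27, 22, 1, 21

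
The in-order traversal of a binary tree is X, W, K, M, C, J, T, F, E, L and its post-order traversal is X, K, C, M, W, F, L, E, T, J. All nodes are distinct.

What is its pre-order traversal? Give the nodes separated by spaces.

The last element of post-order is the root; it splits in-order into left and right subtrees.
Root J: left subtree has 5 nodes {X, W, K, M, C}, right has 4 {T, F, E, L}.
  Root W: left subtree has 1 node {X}, right has 3 {K, M, C}.
    Root M: left subtree has 1 node {K}, right has 1 {C}.
  Root T: left subtree has 0 nodes { }, right has 3 {F, E, L}.
    Root E: left subtree has 1 node {F}, right has 1 {L}.

J W X M K C T E F L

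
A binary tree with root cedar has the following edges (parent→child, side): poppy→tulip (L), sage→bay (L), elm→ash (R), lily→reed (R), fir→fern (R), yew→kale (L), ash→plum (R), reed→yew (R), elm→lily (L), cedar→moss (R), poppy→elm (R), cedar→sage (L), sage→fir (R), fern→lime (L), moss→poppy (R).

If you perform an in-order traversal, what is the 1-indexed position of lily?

10

In-order visits the left subtree, then the node, then the right subtree.
At cedar: go left to sage.
  At sage: go left to bay.
    bay is a leaf — visit bay.
  Visit sage.
  At sage: go right to fir.
    At fir: no left child.
    Visit fir.
    At fir: go right to fern.
      At fern: go left to lime.
        lime is a leaf — visit lime.
      Visit fern.
      At fern: no right child.
Visit cedar.
At cedar: go right to moss.
  At moss: no left child.
  Visit moss.
  At moss: go right to poppy.
    At poppy: go left to tulip.
      tulip is a leaf — visit tulip.
    Visit poppy.
    At poppy: go right to elm.
      At elm: go left to lily.
        At lily: no left child.
        Visit lily.
        At lily: go right to reed.
          At reed: no left child.
          Visit reed.
          At reed: go right to yew.
            At yew: go left to kale.
              kale is a leaf — visit kale.
            Visit yew.
            At yew: no right child.
      Visit elm.
      At elm: go right to ash.
        At ash: no left child.
        Visit ash.
        At ash: go right to plum.
          plum is a leaf — visit plum.
Full in-order sequence: bay, sage, fir, lime, fern, cedar, moss, tulip, poppy, lily, reed, kale, yew, elm, ash, plum.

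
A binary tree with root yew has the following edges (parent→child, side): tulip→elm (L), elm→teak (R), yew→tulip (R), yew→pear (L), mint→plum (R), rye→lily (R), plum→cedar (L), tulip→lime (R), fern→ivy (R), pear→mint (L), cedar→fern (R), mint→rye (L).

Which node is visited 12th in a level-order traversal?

fern

Level-order visits nodes level by level from the root, left to right within each level.
Level 0: yew
Level 1: pear, tulip
Level 2: mint, elm, lime
Level 3: rye, plum, teak
Level 4: lily, cedar
Level 5: fern
Level 6: ivy
Full level-order sequence: yew, pear, tulip, mint, elm, lime, rye, plum, teak, lily, cedar, fern, ivy.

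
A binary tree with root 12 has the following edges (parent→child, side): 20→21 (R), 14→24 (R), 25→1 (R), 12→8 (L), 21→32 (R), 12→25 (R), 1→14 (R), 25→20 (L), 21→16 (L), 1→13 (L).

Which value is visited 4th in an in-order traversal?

In-order visits the left subtree, then the node, then the right subtree.
At 12: go left to 8.
  8 is a leaf — visit 8.
Visit 12.
At 12: go right to 25.
  At 25: go left to 20.
    At 20: no left child.
    Visit 20.
    At 20: go right to 21.
      At 21: go left to 16.
        16 is a leaf — visit 16.
      Visit 21.
      At 21: go right to 32.
        32 is a leaf — visit 32.
  Visit 25.
  At 25: go right to 1.
    At 1: go left to 13.
      13 is a leaf — visit 13.
    Visit 1.
    At 1: go right to 14.
      At 14: no left child.
      Visit 14.
      At 14: go right to 24.
        24 is a leaf — visit 24.
Full in-order sequence: 8, 12, 20, 16, 21, 32, 25, 13, 1, 14, 24.

16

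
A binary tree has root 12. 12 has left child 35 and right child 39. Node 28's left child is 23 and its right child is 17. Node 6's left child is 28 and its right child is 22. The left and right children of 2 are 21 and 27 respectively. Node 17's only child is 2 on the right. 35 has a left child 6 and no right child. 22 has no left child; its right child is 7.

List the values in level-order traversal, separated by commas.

12, 35, 39, 6, 28, 22, 23, 17, 7, 2, 21, 27

Level-order visits nodes level by level from the root, left to right within each level.
Level 0: 12
Level 1: 35, 39
Level 2: 6
Level 3: 28, 22
Level 4: 23, 17, 7
Level 5: 2
Level 6: 21, 27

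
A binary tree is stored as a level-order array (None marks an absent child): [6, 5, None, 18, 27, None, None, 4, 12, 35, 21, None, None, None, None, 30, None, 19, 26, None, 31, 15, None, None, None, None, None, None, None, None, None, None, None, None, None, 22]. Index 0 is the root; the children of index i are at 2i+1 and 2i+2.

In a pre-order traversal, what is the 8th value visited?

22

Pre-order visits the node, then its left subtree, then its right subtree.
Visit 6.
At 6: go left to 5.
  Visit 5.
  At 5: go left to 18.
    Visit 18.
    At 18: go left to 4.
      Visit 4.
      At 4: go left to 30.
        30 is a leaf — visit 30.
      At 4: no right child.
    At 18: go right to 12.
      Visit 12.
      At 12: go left to 19.
        Visit 19.
        At 19: go left to 22.
          22 is a leaf — visit 22.
        At 19: no right child.
      At 12: go right to 26.
        26 is a leaf — visit 26.
  At 5: go right to 27.
    Visit 27.
    At 27: go left to 35.
      Visit 35.
      At 35: no left child.
      At 35: go right to 31.
        31 is a leaf — visit 31.
    At 27: go right to 21.
      Visit 21.
      At 21: go left to 15.
        15 is a leaf — visit 15.
      At 21: no right child.
At 6: no right child.
Full pre-order sequence: 6, 5, 18, 4, 30, 12, 19, 22, 26, 27, 35, 31, 21, 15.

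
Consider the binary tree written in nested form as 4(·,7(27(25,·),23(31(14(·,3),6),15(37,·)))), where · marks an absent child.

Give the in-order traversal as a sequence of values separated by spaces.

In-order visits the left subtree, then the node, then the right subtree.
At 4: no left child.
Visit 4.
At 4: go right to 7.
  At 7: go left to 27.
    At 27: go left to 25.
      25 is a leaf — visit 25.
    Visit 27.
    At 27: no right child.
  Visit 7.
  At 7: go right to 23.
    At 23: go left to 31.
      At 31: go left to 14.
        At 14: no left child.
        Visit 14.
        At 14: go right to 3.
          3 is a leaf — visit 3.
      Visit 31.
      At 31: go right to 6.
        6 is a leaf — visit 6.
    Visit 23.
    At 23: go right to 15.
      At 15: go left to 37.
        37 is a leaf — visit 37.
      Visit 15.
      At 15: no right child.

4 25 27 7 14 3 31 6 23 37 15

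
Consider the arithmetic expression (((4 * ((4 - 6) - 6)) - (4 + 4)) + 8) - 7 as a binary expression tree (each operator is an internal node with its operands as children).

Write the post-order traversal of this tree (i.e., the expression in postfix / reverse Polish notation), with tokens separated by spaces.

Post-order on an expression tree gives postfix notation: for each operator, emit left operand, right operand, then the operator.

4 4 6 - 6 - * 4 4 + - 8 + 7 -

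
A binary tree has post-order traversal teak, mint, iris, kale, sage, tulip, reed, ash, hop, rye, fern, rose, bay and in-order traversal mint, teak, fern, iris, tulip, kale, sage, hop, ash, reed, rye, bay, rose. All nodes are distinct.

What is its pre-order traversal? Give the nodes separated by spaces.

The last element of post-order is the root; it splits in-order into left and right subtrees.
Root bay: left subtree has 11 nodes {mint, teak, fern, iris, tulip, kale, sage, hop, ash, reed, rye}, right has 1 {rose}.
  Root fern: left subtree has 2 nodes {mint, teak}, right has 8 {iris, tulip, kale, sage, hop, ash, reed, rye}.
    Root mint: left subtree has 0 nodes { }, right has 1 {teak}.
    Root rye: left subtree has 7 nodes {iris, tulip, kale, sage, hop, ash, reed}, right has 0 { }.
      Root hop: left subtree has 4 nodes {iris, tulip, kale, sage}, right has 2 {ash, reed}.
        Root tulip: left subtree has 1 node {iris}, right has 2 {kale, sage}.
          Root sage: left subtree has 1 node {kale}, right has 0 { }.
        Root ash: left subtree has 0 nodes { }, right has 1 {reed}.

bay fern mint teak rye hop tulip iris sage kale ash reed rose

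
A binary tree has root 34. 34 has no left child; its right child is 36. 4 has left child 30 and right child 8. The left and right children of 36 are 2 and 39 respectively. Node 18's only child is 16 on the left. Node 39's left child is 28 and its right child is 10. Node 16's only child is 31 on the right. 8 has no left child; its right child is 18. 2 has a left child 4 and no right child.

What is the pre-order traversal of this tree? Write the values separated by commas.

34, 36, 2, 4, 30, 8, 18, 16, 31, 39, 28, 10

Pre-order visits the node, then its left subtree, then its right subtree.
Visit 34.
At 34: no left child.
At 34: go right to 36.
  Visit 36.
  At 36: go left to 2.
    Visit 2.
    At 2: go left to 4.
      Visit 4.
      At 4: go left to 30.
        30 is a leaf — visit 30.
      At 4: go right to 8.
        Visit 8.
        At 8: no left child.
        At 8: go right to 18.
          Visit 18.
          At 18: go left to 16.
            Visit 16.
            At 16: no left child.
            At 16: go right to 31.
              31 is a leaf — visit 31.
          At 18: no right child.
    At 2: no right child.
  At 36: go right to 39.
    Visit 39.
    At 39: go left to 28.
      28 is a leaf — visit 28.
    At 39: go right to 10.
      10 is a leaf — visit 10.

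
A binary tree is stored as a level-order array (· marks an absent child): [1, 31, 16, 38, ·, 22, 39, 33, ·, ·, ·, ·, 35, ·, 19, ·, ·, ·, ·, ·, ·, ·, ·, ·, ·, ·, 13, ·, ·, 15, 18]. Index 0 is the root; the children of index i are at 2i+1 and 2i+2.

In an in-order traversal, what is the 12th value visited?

18

In-order visits the left subtree, then the node, then the right subtree.
At 1: go left to 31.
  At 31: go left to 38.
    At 38: go left to 33.
      33 is a leaf — visit 33.
    Visit 38.
    At 38: no right child.
  Visit 31.
  At 31: no right child.
Visit 1.
At 1: go right to 16.
  At 16: go left to 22.
    At 22: no left child.
    Visit 22.
    At 22: go right to 35.
      At 35: no left child.
      Visit 35.
      At 35: go right to 13.
        13 is a leaf — visit 13.
  Visit 16.
  At 16: go right to 39.
    At 39: no left child.
    Visit 39.
    At 39: go right to 19.
      At 19: go left to 15.
        15 is a leaf — visit 15.
      Visit 19.
      At 19: go right to 18.
        18 is a leaf — visit 18.
Full in-order sequence: 33, 38, 31, 1, 22, 35, 13, 16, 39, 15, 19, 18.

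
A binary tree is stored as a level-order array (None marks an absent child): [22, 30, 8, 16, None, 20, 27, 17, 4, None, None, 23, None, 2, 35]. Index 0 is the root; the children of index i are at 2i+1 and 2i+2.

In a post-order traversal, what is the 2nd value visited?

4

Post-order visits the left subtree, then the right subtree, then the node.
At 22: go left to 30.
  At 30: go left to 16.
    At 16: go left to 17.
      17 is a leaf — visit 17.
    At 16: go right to 4.
      4 is a leaf — visit 4.
    Visit 16.
  At 30: no right child.
  Visit 30.
At 22: go right to 8.
  At 8: go left to 20.
    At 20: go left to 23.
      23 is a leaf — visit 23.
    At 20: no right child.
    Visit 20.
  At 8: go right to 27.
    At 27: go left to 2.
      2 is a leaf — visit 2.
    At 27: go right to 35.
      35 is a leaf — visit 35.
    Visit 27.
  Visit 8.
Visit 22.
Full post-order sequence: 17, 4, 16, 30, 23, 20, 2, 35, 27, 8, 22.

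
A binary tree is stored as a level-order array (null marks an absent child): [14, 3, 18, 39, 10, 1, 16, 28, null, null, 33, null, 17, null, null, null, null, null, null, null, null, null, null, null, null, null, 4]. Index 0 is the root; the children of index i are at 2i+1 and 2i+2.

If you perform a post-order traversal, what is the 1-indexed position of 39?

2

Post-order visits the left subtree, then the right subtree, then the node.
At 14: go left to 3.
  At 3: go left to 39.
    At 39: go left to 28.
      28 is a leaf — visit 28.
    At 39: no right child.
    Visit 39.
  At 3: go right to 10.
    At 10: no left child.
    At 10: go right to 33.
      33 is a leaf — visit 33.
    Visit 10.
  Visit 3.
At 14: go right to 18.
  At 18: go left to 1.
    At 1: no left child.
    At 1: go right to 17.
      At 17: no left child.
      At 17: go right to 4.
        4 is a leaf — visit 4.
      Visit 17.
    Visit 1.
  At 18: go right to 16.
    16 is a leaf — visit 16.
  Visit 18.
Visit 14.
Full post-order sequence: 28, 39, 33, 10, 3, 4, 17, 1, 16, 18, 14.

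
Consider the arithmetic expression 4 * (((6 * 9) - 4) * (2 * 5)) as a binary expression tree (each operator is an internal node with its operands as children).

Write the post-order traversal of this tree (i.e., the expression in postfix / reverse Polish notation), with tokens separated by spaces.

Post-order on an expression tree gives postfix notation: for each operator, emit left operand, right operand, then the operator.

4 6 9 * 4 - 2 5 * * *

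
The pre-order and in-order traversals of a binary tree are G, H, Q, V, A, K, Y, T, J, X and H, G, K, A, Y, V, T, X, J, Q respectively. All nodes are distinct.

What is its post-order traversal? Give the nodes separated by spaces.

H K Y A X J T V Q G

The first element of pre-order is the root; it splits in-order into left and right subtrees.
Root G: left subtree has 1 node {H}, right has 8 {K, A, Y, V, T, X, J, Q}.
  Root Q: left subtree has 7 nodes {K, A, Y, V, T, X, J}, right has 0 { }.
    Root V: left subtree has 3 nodes {K, A, Y}, right has 3 {T, X, J}.
      Root A: left subtree has 1 node {K}, right has 1 {Y}.
      Root T: left subtree has 0 nodes { }, right has 2 {X, J}.
        Root J: left subtree has 1 node {X}, right has 0 { }.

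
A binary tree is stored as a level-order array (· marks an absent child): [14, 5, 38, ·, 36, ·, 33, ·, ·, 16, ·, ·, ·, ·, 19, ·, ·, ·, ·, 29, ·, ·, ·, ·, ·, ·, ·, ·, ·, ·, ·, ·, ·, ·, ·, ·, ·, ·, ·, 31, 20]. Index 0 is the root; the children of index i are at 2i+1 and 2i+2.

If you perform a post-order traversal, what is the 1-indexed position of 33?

Post-order visits the left subtree, then the right subtree, then the node.
At 14: go left to 5.
  At 5: no left child.
  At 5: go right to 36.
    At 36: go left to 16.
      At 16: go left to 29.
        At 29: go left to 31.
          31 is a leaf — visit 31.
        At 29: go right to 20.
          20 is a leaf — visit 20.
        Visit 29.
      At 16: no right child.
      Visit 16.
    At 36: no right child.
    Visit 36.
  Visit 5.
At 14: go right to 38.
  At 38: no left child.
  At 38: go right to 33.
    At 33: no left child.
    At 33: go right to 19.
      19 is a leaf — visit 19.
    Visit 33.
  Visit 38.
Visit 14.
Full post-order sequence: 31, 20, 29, 16, 36, 5, 19, 33, 38, 14.

8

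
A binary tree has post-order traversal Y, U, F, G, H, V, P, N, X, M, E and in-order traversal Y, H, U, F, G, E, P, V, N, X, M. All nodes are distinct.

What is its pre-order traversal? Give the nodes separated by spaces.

E H Y G F U M X N P V

The last element of post-order is the root; it splits in-order into left and right subtrees.
Root E: left subtree has 5 nodes {Y, H, U, F, G}, right has 5 {P, V, N, X, M}.
  Root H: left subtree has 1 node {Y}, right has 3 {U, F, G}.
    Root G: left subtree has 2 nodes {U, F}, right has 0 { }.
      Root F: left subtree has 1 node {U}, right has 0 { }.
  Root M: left subtree has 4 nodes {P, V, N, X}, right has 0 { }.
    Root X: left subtree has 3 nodes {P, V, N}, right has 0 { }.
      Root N: left subtree has 2 nodes {P, V}, right has 0 { }.
        Root P: left subtree has 0 nodes { }, right has 1 {V}.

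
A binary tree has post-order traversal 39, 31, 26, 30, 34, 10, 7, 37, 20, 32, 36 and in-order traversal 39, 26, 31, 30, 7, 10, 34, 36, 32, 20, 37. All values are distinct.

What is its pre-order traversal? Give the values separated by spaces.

The last element of post-order is the root; it splits in-order into left and right subtrees.
Root 36: left subtree has 7 nodes {39, 26, 31, 30, 7, 10, 34}, right has 3 {32, 20, 37}.
  Root 7: left subtree has 4 nodes {39, 26, 31, 30}, right has 2 {10, 34}.
    Root 30: left subtree has 3 nodes {39, 26, 31}, right has 0 { }.
      Root 26: left subtree has 1 node {39}, right has 1 {31}.
    Root 10: left subtree has 0 nodes { }, right has 1 {34}.
  Root 32: left subtree has 0 nodes { }, right has 2 {20, 37}.
    Root 20: left subtree has 0 nodes { }, right has 1 {37}.

36 7 30 26 39 31 10 34 32 20 37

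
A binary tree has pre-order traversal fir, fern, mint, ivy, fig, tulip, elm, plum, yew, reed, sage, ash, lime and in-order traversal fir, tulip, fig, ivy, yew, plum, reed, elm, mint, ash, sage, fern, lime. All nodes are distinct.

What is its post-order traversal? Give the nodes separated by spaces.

The first element of pre-order is the root; it splits in-order into left and right subtrees.
Root fir: left subtree has 0 nodes { }, right has 12 {tulip, fig, ivy, yew, plum, reed, elm, mint, ash, sage, fern, lime}.
  Root fern: left subtree has 10 nodes {tulip, fig, ivy, yew, plum, reed, elm, mint, ash, sage}, right has 1 {lime}.
    Root mint: left subtree has 7 nodes {tulip, fig, ivy, yew, plum, reed, elm}, right has 2 {ash, sage}.
      Root ivy: left subtree has 2 nodes {tulip, fig}, right has 4 {yew, plum, reed, elm}.
        Root fig: left subtree has 1 node {tulip}, right has 0 { }.
        Root elm: left subtree has 3 nodes {yew, plum, reed}, right has 0 { }.
          Root plum: left subtree has 1 node {yew}, right has 1 {reed}.
      Root sage: left subtree has 1 node {ash}, right has 0 { }.

tulip fig yew reed plum elm ivy ash sage mint lime fern fir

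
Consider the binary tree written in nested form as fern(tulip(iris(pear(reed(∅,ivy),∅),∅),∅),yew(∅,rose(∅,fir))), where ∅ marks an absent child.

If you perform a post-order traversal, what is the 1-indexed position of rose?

Post-order visits the left subtree, then the right subtree, then the node.
At fern: go left to tulip.
  At tulip: go left to iris.
    At iris: go left to pear.
      At pear: go left to reed.
        At reed: no left child.
        At reed: go right to ivy.
          ivy is a leaf — visit ivy.
        Visit reed.
      At pear: no right child.
      Visit pear.
    At iris: no right child.
    Visit iris.
  At tulip: no right child.
  Visit tulip.
At fern: go right to yew.
  At yew: no left child.
  At yew: go right to rose.
    At rose: no left child.
    At rose: go right to fir.
      fir is a leaf — visit fir.
    Visit rose.
  Visit yew.
Visit fern.
Full post-order sequence: ivy, reed, pear, iris, tulip, fir, rose, yew, fern.

7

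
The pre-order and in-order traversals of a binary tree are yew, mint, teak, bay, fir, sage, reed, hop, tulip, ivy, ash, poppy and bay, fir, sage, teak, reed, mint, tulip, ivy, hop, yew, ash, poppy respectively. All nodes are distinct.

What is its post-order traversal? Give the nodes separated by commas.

The first element of pre-order is the root; it splits in-order into left and right subtrees.
Root yew: left subtree has 9 nodes {bay, fir, sage, teak, reed, mint, tulip, ivy, hop}, right has 2 {ash, poppy}.
  Root mint: left subtree has 5 nodes {bay, fir, sage, teak, reed}, right has 3 {tulip, ivy, hop}.
    Root teak: left subtree has 3 nodes {bay, fir, sage}, right has 1 {reed}.
      Root bay: left subtree has 0 nodes { }, right has 2 {fir, sage}.
        Root fir: left subtree has 0 nodes { }, right has 1 {sage}.
    Root hop: left subtree has 2 nodes {tulip, ivy}, right has 0 { }.
      Root tulip: left subtree has 0 nodes { }, right has 1 {ivy}.
  Root ash: left subtree has 0 nodes { }, right has 1 {poppy}.

sage, fir, bay, reed, teak, ivy, tulip, hop, mint, poppy, ash, yew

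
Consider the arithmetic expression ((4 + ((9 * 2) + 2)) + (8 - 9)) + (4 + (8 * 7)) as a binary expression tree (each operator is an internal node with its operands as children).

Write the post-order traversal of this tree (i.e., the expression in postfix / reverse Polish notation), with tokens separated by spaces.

Post-order on an expression tree gives postfix notation: for each operator, emit left operand, right operand, then the operator.

4 9 2 * 2 + + 8 9 - + 4 8 7 * + +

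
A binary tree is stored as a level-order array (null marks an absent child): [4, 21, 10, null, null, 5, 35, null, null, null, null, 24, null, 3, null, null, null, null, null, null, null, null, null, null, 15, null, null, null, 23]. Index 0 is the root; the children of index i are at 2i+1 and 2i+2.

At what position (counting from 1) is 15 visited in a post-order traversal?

2

Post-order visits the left subtree, then the right subtree, then the node.
At 4: go left to 21.
  21 is a leaf — visit 21.
At 4: go right to 10.
  At 10: go left to 5.
    At 5: go left to 24.
      At 24: no left child.
      At 24: go right to 15.
        15 is a leaf — visit 15.
      Visit 24.
    At 5: no right child.
    Visit 5.
  At 10: go right to 35.
    At 35: go left to 3.
      At 3: no left child.
      At 3: go right to 23.
        23 is a leaf — visit 23.
      Visit 3.
    At 35: no right child.
    Visit 35.
  Visit 10.
Visit 4.
Full post-order sequence: 21, 15, 24, 5, 23, 3, 35, 10, 4.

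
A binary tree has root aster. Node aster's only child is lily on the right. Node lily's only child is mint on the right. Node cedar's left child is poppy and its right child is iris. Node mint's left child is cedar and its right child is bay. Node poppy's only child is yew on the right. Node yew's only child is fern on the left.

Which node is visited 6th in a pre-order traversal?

yew

Pre-order visits the node, then its left subtree, then its right subtree.
Visit aster.
At aster: no left child.
At aster: go right to lily.
  Visit lily.
  At lily: no left child.
  At lily: go right to mint.
    Visit mint.
    At mint: go left to cedar.
      Visit cedar.
      At cedar: go left to poppy.
        Visit poppy.
        At poppy: no left child.
        At poppy: go right to yew.
          Visit yew.
          At yew: go left to fern.
            fern is a leaf — visit fern.
          At yew: no right child.
      At cedar: go right to iris.
        iris is a leaf — visit iris.
    At mint: go right to bay.
      bay is a leaf — visit bay.
Full pre-order sequence: aster, lily, mint, cedar, poppy, yew, fern, iris, bay.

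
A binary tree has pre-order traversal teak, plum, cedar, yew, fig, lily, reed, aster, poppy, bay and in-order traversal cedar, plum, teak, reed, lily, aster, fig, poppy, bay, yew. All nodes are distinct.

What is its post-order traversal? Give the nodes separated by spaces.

cedar plum reed aster lily bay poppy fig yew teak

The first element of pre-order is the root; it splits in-order into left and right subtrees.
Root teak: left subtree has 2 nodes {cedar, plum}, right has 7 {reed, lily, aster, fig, poppy, bay, yew}.
  Root plum: left subtree has 1 node {cedar}, right has 0 { }.
  Root yew: left subtree has 6 nodes {reed, lily, aster, fig, poppy, bay}, right has 0 { }.
    Root fig: left subtree has 3 nodes {reed, lily, aster}, right has 2 {poppy, bay}.
      Root lily: left subtree has 1 node {reed}, right has 1 {aster}.
      Root poppy: left subtree has 0 nodes { }, right has 1 {bay}.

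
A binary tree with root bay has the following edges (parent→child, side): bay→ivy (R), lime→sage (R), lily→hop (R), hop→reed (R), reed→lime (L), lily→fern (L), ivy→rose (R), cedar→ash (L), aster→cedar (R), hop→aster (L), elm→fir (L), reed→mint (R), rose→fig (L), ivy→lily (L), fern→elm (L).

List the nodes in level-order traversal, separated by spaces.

Level-order visits nodes level by level from the root, left to right within each level.
Level 0: bay
Level 1: ivy
Level 2: lily, rose
Level 3: fern, hop, fig
Level 4: elm, aster, reed
Level 5: fir, cedar, lime, mint
Level 6: ash, sage

bay ivy lily rose fern hop fig elm aster reed fir cedar lime mint ash sage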